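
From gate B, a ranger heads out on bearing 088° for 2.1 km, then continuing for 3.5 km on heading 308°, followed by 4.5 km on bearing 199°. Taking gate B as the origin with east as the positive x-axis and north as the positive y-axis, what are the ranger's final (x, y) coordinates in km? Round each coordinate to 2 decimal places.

(-2.12, -2.03)

Leg 1 (088°, 2.1 km): east 2.1 sin 88° = 2.10, north 2.1 cos 88° = 0.07
Leg 2 (308°, 3.5 km): east 3.5 sin 308° = -2.76, north 3.5 cos 308° = 2.15
Leg 3 (199°, 4.5 km): east 4.5 sin 199° = -1.47, north 4.5 cos 199° = -4.25
Summing: -2.12 km east, -2.03 km north → (-2.12, -2.03).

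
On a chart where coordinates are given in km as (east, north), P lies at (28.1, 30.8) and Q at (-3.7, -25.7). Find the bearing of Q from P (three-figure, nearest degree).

209°

Δeast = -3.7 − 28.1 = -31.80; Δnorth = -25.7 − 30.8 = -56.50.
Bearing = atan2(Δeast, Δnorth) mod 360° = 209.37° ≈ 209°.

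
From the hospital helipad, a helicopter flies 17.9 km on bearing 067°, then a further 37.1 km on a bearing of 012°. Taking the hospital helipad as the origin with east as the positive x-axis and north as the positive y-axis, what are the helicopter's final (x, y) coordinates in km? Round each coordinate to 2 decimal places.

(24.19, 43.28)

Leg 1 (067°, 17.9 km): east 17.9 sin 67° = 16.48, north 17.9 cos 67° = 6.99
Leg 2 (012°, 37.1 km): east 37.1 sin 12° = 7.71, north 37.1 cos 12° = 36.29
Summing: 24.19 km east, 43.28 km north → (24.19, 43.28).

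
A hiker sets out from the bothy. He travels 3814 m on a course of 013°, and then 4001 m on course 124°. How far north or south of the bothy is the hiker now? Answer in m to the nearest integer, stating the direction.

Leg 1 (013°, 3814 m): east 3814 sin 13° = 857.96, north 3814 cos 13° = 3716.25
Leg 2 (124°, 4001 m): east 4001 sin 124° = 3316.98, north 4001 cos 124° = -2237.33
Net north component: 1478.92 m.

1479 m north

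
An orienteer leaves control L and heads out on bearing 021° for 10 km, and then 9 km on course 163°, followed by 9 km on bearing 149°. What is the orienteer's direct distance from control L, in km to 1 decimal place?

12.9 km

Leg 1 (021°, 10 km): east 10 sin 21° = 3.58, north 10 cos 21° = 9.34
Leg 2 (163°, 9 km): east 9 sin 163° = 2.63, north 9 cos 163° = -8.61
Leg 3 (149°, 9 km): east 9 sin 149° = 4.64, north 9 cos 149° = -7.71
Net: 10.85 east, -6.99 north. Distance = √((10.85)² + (-6.99)²) = 12.905 km.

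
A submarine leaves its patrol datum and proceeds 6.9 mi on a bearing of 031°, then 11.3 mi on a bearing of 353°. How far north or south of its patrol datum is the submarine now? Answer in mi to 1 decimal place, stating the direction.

Leg 1 (031°, 6.9 mi): east 6.9 sin 31° = 3.55, north 6.9 cos 31° = 5.91
Leg 2 (353°, 11.3 mi): east 11.3 sin 353° = -1.38, north 11.3 cos 353° = 11.22
Net north component: 17.13 mi.

17.1 mi north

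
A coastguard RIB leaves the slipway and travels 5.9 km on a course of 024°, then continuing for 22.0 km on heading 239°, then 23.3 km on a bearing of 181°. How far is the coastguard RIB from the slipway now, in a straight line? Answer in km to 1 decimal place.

33.8 km

Leg 1 (024°, 5.9 km): east 5.9 sin 24° = 2.40, north 5.9 cos 24° = 5.39
Leg 2 (239°, 22.0 km): east 22.0 sin 239° = -18.86, north 22.0 cos 239° = -11.33
Leg 3 (181°, 23.3 km): east 23.3 sin 181° = -0.41, north 23.3 cos 181° = -23.30
Net: -16.86 east, -29.24 north. Distance = √((-16.86)² + (-29.24)²) = 33.753 km.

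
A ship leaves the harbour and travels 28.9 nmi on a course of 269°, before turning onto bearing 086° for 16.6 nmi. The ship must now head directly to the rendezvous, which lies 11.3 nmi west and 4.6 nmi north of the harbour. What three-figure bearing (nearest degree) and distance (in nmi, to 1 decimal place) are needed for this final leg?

015°, 4.1 nmi

Leg 1 (269°, 28.9 nmi): east 28.9 sin 269° = -28.90, north 28.9 cos 269° = -0.50
Leg 2 (086°, 16.6 nmi): east 16.6 sin 86° = 16.56, north 16.6 cos 86° = 1.16
Current position: (-12.34, 0.65). Target: (-11.3, 4.6). Remaining: Δeast = 1.04, Δnorth = 3.95.
Bearing = atan2(1.04, 3.95) mod 360° = 14.71°; distance = √((1.04)² + (3.95)²) = 4.080 nmi.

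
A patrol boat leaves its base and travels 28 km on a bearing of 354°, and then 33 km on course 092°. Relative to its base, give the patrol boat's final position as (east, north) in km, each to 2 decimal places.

(30.05, 26.69)

Leg 1 (354°, 28 km): east 28 sin 354° = -2.93, north 28 cos 354° = 27.85
Leg 2 (092°, 33 km): east 33 sin 92° = 32.98, north 33 cos 92° = -1.15
Summing: 30.05 km east, 26.69 km north → (30.05, 26.69).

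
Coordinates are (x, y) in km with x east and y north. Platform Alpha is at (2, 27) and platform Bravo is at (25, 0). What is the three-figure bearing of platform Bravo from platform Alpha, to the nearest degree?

140°

Δeast = 25 − 2 = 23.00; Δnorth = 0 − 27 = -27.00.
Bearing = atan2(Δeast, Δnorth) mod 360° = 139.57° ≈ 140°.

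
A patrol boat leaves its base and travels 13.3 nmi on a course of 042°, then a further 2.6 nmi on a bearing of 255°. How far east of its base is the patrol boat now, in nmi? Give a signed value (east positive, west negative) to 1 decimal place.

6.4 nmi

Leg 1 (042°, 13.3 nmi): east 13.3 sin 42° = 8.90, north 13.3 cos 42° = 9.88
Leg 2 (255°, 2.6 nmi): east 2.6 sin 255° = -2.51, north 2.6 cos 255° = -0.67
Net east component: 6.39 nmi.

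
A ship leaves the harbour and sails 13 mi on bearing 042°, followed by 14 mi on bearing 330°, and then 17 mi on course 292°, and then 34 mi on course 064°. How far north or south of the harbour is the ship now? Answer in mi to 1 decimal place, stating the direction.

43.1 mi north

Leg 1 (042°, 13 mi): east 13 sin 42° = 8.70, north 13 cos 42° = 9.66
Leg 2 (330°, 14 mi): east 14 sin 330° = -7.00, north 14 cos 330° = 12.12
Leg 3 (292°, 17 mi): east 17 sin 292° = -15.76, north 17 cos 292° = 6.37
Leg 4 (064°, 34 mi): east 34 sin 64° = 30.56, north 34 cos 64° = 14.90
Net north component: 43.06 mi.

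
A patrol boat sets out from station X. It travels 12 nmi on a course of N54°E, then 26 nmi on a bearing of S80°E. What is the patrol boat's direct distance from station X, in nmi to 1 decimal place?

35.4 nmi

Leg 1 (N54°E, 12 nmi): east 12 sin 54° = 9.71, north 12 cos 54° = 7.05
Leg 2 (S80°E, 26 nmi): east 26 sin 100° = 25.61, north 26 cos 100° = -4.51
Net: 35.31 east, 2.54 north. Distance = √((35.31)² + (2.54)²) = 35.404 nmi.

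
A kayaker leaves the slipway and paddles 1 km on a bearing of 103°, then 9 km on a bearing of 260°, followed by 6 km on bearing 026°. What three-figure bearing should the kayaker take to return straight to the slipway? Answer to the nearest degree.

124°

Leg 1 (103°, 1 km): east 1 sin 103° = 0.97, north 1 cos 103° = -0.22
Leg 2 (260°, 9 km): east 9 sin 260° = -8.86, north 9 cos 260° = -1.56
Leg 3 (026°, 6 km): east 6 sin 26° = 2.63, north 6 cos 26° = 5.39
Net displacement: -5.26 east, 3.60 north. Direction back to start is (5.26, -3.60): bearing = atan2(5.26, -3.60) mod 360° = 124.43° ≈ 124°.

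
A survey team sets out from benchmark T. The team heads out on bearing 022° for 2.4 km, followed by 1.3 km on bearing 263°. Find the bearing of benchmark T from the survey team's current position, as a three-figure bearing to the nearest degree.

169°

Leg 1 (022°, 2.4 km): east 2.4 sin 22° = 0.90, north 2.4 cos 22° = 2.23
Leg 2 (263°, 1.3 km): east 1.3 sin 263° = -1.29, north 1.3 cos 263° = -0.16
Net displacement: -0.39 east, 2.07 north. Direction back to start is (0.39, -2.07): bearing = atan2(0.39, -2.07) mod 360° = 169.28° ≈ 169°.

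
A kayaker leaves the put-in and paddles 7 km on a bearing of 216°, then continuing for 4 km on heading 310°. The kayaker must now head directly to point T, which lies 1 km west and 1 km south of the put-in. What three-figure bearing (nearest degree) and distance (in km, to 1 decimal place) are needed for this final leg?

Leg 1 (216°, 7 km): east 7 sin 216° = -4.11, north 7 cos 216° = -5.66
Leg 2 (310°, 4 km): east 4 sin 310° = -3.06, north 4 cos 310° = 2.57
Current position: (-7.18, -3.09). Target: (-1, -1). Remaining: Δeast = 6.18, Δnorth = 2.09.
Bearing = atan2(6.18, 2.09) mod 360° = 71.29°; distance = √((6.18)² + (2.09)²) = 6.523 km.

071°, 6.5 km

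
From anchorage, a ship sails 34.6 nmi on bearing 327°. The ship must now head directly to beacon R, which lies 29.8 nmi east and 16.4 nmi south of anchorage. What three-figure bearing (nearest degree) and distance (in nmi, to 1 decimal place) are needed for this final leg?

Leg 1 (327°, 34.6 nmi): east 34.6 sin 327° = -18.84, north 34.6 cos 327° = 29.02
Current position: (-18.84, 29.02). Target: (29.8, -16.4). Remaining: Δeast = 48.64, Δnorth = -45.42.
Bearing = atan2(48.64, -45.42) mod 360° = 133.04°; distance = √((48.64)² + (-45.42)²) = 66.551 nmi.

133°, 66.6 nmi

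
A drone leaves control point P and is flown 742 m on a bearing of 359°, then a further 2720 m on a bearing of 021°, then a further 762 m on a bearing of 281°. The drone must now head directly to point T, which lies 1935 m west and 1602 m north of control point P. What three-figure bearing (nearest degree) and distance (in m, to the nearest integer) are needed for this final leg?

230°, 2819 m

Leg 1 (359°, 742 m): east 742 sin 359° = -12.95, north 742 cos 359° = 741.89
Leg 2 (021°, 2720 m): east 2720 sin 21° = 974.76, north 2720 cos 21° = 2539.34
Leg 3 (281°, 762 m): east 762 sin 281° = -748.00, north 762 cos 281° = 145.40
Current position: (213.81, 3426.62). Target: (-1935, 1602). Remaining: Δeast = -2148.81, Δnorth = -1824.62.
Bearing = atan2(-2148.81, -1824.62) mod 360° = 229.66°; distance = √((-2148.81)² + (-1824.62)²) = 2818.978 m.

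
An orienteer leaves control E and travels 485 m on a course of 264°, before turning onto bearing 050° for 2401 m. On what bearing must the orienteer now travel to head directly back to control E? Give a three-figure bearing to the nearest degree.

Leg 1 (264°, 485 m): east 485 sin 264° = -482.34, north 485 cos 264° = -50.70
Leg 2 (050°, 2401 m): east 2401 sin 50° = 1839.27, north 2401 cos 50° = 1543.33
Net displacement: 1356.93 east, 1492.64 north. Direction back to start is (-1356.93, -1492.64): bearing = atan2(-1356.93, -1492.64) mod 360° = 222.27° ≈ 222°.

222°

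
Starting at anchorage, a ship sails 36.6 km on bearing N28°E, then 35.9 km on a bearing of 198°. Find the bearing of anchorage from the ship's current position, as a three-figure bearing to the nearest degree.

Leg 1 (N28°E, 36.6 km): east 36.6 sin 28° = 17.18, north 36.6 cos 28° = 32.32
Leg 2 (198°, 35.9 km): east 35.9 sin 198° = -11.09, north 35.9 cos 198° = -34.14
Net displacement: 6.09 east, -1.83 north. Direction back to start is (-6.09, 1.83): bearing = atan2(-6.09, 1.83) mod 360° = 286.70° ≈ 287°.

287°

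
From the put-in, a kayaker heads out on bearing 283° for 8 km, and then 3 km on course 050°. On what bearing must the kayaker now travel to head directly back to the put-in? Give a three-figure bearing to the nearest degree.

Leg 1 (283°, 8 km): east 8 sin 283° = -7.79, north 8 cos 283° = 1.80
Leg 2 (050°, 3 km): east 3 sin 50° = 2.30, north 3 cos 50° = 1.93
Net displacement: -5.50 east, 3.73 north. Direction back to start is (5.50, -3.73): bearing = atan2(5.50, -3.73) mod 360° = 124.15° ≈ 124°.

124°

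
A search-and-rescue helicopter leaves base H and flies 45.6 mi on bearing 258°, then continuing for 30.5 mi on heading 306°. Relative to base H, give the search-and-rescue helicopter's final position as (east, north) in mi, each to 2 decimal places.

(-69.28, 8.45)

Leg 1 (258°, 45.6 mi): east 45.6 sin 258° = -44.60, north 45.6 cos 258° = -9.48
Leg 2 (306°, 30.5 mi): east 30.5 sin 306° = -24.68, north 30.5 cos 306° = 17.93
Summing: -69.28 mi east, 8.45 mi north → (-69.28, 8.45).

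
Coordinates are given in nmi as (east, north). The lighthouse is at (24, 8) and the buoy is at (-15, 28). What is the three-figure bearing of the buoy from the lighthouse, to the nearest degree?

Δeast = -15 − 24 = -39.00; Δnorth = 28 − 8 = 20.00.
Bearing = atan2(Δeast, Δnorth) mod 360° = 297.15° ≈ 297°.

297°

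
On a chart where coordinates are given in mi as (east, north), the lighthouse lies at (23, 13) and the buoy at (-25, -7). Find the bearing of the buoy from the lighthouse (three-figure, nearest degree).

247°

Δeast = -25 − 23 = -48.00; Δnorth = -7 − 13 = -20.00.
Bearing = atan2(Δeast, Δnorth) mod 360° = 247.38° ≈ 247°.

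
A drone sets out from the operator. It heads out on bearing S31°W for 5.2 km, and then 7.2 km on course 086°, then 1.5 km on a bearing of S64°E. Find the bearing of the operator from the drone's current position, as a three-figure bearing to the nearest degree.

308°

Leg 1 (S31°W, 5.2 km): east 5.2 sin 211° = -2.68, north 5.2 cos 211° = -4.46
Leg 2 (086°, 7.2 km): east 7.2 sin 86° = 7.18, north 7.2 cos 86° = 0.50
Leg 3 (S64°E, 1.5 km): east 1.5 sin 116° = 1.35, north 1.5 cos 116° = -0.66
Net displacement: 5.85 east, -4.61 north. Direction back to start is (-5.85, 4.61): bearing = atan2(-5.85, 4.61) mod 360° = 308.24° ≈ 308°.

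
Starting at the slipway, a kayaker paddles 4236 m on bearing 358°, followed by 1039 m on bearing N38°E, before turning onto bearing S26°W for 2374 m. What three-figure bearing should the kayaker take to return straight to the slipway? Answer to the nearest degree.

Leg 1 (358°, 4236 m): east 4236 sin 358° = -147.83, north 4236 cos 358° = 4233.42
Leg 2 (N38°E, 1039 m): east 1039 sin 38° = 639.67, north 1039 cos 38° = 818.74
Leg 3 (S26°W, 2374 m): east 2374 sin 206° = -1040.69, north 2374 cos 206° = -2133.74
Net displacement: -548.86 east, 2918.43 north. Direction back to start is (548.86, -2918.43): bearing = atan2(548.86, -2918.43) mod 360° = 169.35° ≈ 169°.

169°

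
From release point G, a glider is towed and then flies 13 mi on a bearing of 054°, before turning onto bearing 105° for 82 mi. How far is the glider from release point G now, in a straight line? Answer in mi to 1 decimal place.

Leg 1 (054°, 13 mi): east 13 sin 54° = 10.52, north 13 cos 54° = 7.64
Leg 2 (105°, 82 mi): east 82 sin 105° = 79.21, north 82 cos 105° = -21.22
Net: 89.72 east, -13.58 north. Distance = √((89.72)² + (-13.58)²) = 90.745 mi.

90.7 mi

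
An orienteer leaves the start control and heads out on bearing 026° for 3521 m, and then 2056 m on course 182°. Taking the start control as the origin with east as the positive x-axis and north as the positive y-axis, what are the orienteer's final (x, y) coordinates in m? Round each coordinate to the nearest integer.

(1472, 1110)

Leg 1 (026°, 3521 m): east 3521 sin 26° = 1543.50, north 3521 cos 26° = 3164.65
Leg 2 (182°, 2056 m): east 2056 sin 182° = -71.75, north 2056 cos 182° = -2054.75
Summing: 1471.75 m east, 1109.91 m north → (1472, 1110).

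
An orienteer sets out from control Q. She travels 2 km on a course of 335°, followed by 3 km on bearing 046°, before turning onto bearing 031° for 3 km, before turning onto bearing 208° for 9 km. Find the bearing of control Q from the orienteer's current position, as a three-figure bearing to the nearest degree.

Leg 1 (335°, 2 km): east 2 sin 335° = -0.85, north 2 cos 335° = 1.81
Leg 2 (046°, 3 km): east 3 sin 46° = 2.16, north 3 cos 46° = 2.08
Leg 3 (031°, 3 km): east 3 sin 31° = 1.55, north 3 cos 31° = 2.57
Leg 4 (208°, 9 km): east 9 sin 208° = -4.23, north 9 cos 208° = -7.95
Net displacement: -1.37 east, -1.48 north. Direction back to start is (1.37, 1.48): bearing = atan2(1.37, 1.48) mod 360° = 42.76° ≈ 043°.

043°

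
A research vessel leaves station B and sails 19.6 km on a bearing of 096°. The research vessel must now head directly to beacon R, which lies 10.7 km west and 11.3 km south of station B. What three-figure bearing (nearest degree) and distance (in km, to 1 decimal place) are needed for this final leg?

Leg 1 (096°, 19.6 km): east 19.6 sin 96° = 19.49, north 19.6 cos 96° = -2.05
Current position: (19.49, -2.05). Target: (-10.7, -11.3). Remaining: Δeast = -30.19, Δnorth = -9.25.
Bearing = atan2(-30.19, -9.25) mod 360° = 252.96°; distance = √((-30.19)² + (-9.25)²) = 31.578 km.

253°, 31.6 km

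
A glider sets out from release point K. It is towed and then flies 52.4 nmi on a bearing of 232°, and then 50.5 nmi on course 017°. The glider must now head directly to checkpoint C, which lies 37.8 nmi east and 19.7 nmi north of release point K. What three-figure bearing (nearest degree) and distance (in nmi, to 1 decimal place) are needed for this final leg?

Leg 1 (232°, 52.4 nmi): east 52.4 sin 232° = -41.29, north 52.4 cos 232° = -32.26
Leg 2 (017°, 50.5 nmi): east 50.5 sin 17° = 14.76, north 50.5 cos 17° = 48.29
Current position: (-26.53, 16.03). Target: (37.8, 19.7). Remaining: Δeast = 64.33, Δnorth = 3.67.
Bearing = atan2(64.33, 3.67) mod 360° = 86.74°; distance = √((64.33)² + (3.67)²) = 64.431 nmi.

087°, 64.4 nmi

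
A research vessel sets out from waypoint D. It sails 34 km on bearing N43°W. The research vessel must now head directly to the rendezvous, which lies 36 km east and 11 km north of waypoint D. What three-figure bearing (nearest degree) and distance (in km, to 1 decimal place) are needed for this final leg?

Leg 1 (N43°W, 34 km): east 34 sin 317° = -23.19, north 34 cos 317° = 24.87
Current position: (-23.19, 24.87). Target: (36, 11). Remaining: Δeast = 59.19, Δnorth = -13.87.
Bearing = atan2(59.19, -13.87) mod 360° = 103.18°; distance = √((59.19)² + (-13.87)²) = 60.790 km.

103°, 60.8 km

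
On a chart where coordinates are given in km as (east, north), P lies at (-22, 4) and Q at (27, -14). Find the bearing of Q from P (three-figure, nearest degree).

Δeast = 27 − -22 = 49.00; Δnorth = -14 − 4 = -18.00.
Bearing = atan2(Δeast, Δnorth) mod 360° = 110.17° ≈ 110°.

110°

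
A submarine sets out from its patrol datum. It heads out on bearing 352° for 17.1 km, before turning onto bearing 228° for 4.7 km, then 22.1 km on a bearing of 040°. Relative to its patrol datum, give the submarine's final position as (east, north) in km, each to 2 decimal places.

(8.33, 30.72)

Leg 1 (352°, 17.1 km): east 17.1 sin 352° = -2.38, north 17.1 cos 352° = 16.93
Leg 2 (228°, 4.7 km): east 4.7 sin 228° = -3.49, north 4.7 cos 228° = -3.14
Leg 3 (040°, 22.1 km): east 22.1 sin 40° = 14.21, north 22.1 cos 40° = 16.93
Summing: 8.33 km east, 30.72 km north → (8.33, 30.72).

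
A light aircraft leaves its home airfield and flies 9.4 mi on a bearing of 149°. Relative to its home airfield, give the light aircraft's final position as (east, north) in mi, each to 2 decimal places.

(4.84, -8.06)

Leg 1 (149°, 9.4 mi): east 9.4 sin 149° = 4.84, north 9.4 cos 149° = -8.06
Summing: 4.84 mi east, -8.06 mi north → (4.84, -8.06).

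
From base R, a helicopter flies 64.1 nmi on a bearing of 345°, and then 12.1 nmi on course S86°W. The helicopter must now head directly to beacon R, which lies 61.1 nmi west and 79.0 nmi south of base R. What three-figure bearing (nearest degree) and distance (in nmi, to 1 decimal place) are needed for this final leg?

193°, 143.8 nmi

Leg 1 (345°, 64.1 nmi): east 64.1 sin 345° = -16.59, north 64.1 cos 345° = 61.92
Leg 2 (S86°W, 12.1 nmi): east 12.1 sin 266° = -12.07, north 12.1 cos 266° = -0.84
Current position: (-28.66, 61.07). Target: (-61.1, -79.0). Remaining: Δeast = -32.44, Δnorth = -140.07.
Bearing = atan2(-32.44, -140.07) mod 360° = 193.04°; distance = √((-32.44)² + (-140.07)²) = 143.779 nmi.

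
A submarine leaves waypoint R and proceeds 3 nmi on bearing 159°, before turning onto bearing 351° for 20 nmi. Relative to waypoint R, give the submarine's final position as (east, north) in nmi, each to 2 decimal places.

Leg 1 (159°, 3 nmi): east 3 sin 159° = 1.08, north 3 cos 159° = -2.80
Leg 2 (351°, 20 nmi): east 20 sin 351° = -3.13, north 20 cos 351° = 19.75
Summing: -2.05 nmi east, 16.95 nmi north → (-2.05, 16.95).

(-2.05, 16.95)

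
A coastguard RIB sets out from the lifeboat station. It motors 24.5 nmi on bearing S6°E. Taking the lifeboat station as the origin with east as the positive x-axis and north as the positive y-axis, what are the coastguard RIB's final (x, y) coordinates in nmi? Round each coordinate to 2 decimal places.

Leg 1 (S6°E, 24.5 nmi): east 24.5 sin 174° = 2.56, north 24.5 cos 174° = -24.37
Summing: 2.56 nmi east, -24.37 nmi north → (2.56, -24.37).

(2.56, -24.37)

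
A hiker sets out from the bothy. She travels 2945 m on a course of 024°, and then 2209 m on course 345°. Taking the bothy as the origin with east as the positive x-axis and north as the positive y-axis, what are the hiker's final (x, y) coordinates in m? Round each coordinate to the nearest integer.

Leg 1 (024°, 2945 m): east 2945 sin 24° = 1197.84, north 2945 cos 24° = 2690.39
Leg 2 (345°, 2209 m): east 2209 sin 345° = -571.73, north 2209 cos 345° = 2133.73
Summing: 626.11 m east, 4824.12 m north → (626, 4824).

(626, 4824)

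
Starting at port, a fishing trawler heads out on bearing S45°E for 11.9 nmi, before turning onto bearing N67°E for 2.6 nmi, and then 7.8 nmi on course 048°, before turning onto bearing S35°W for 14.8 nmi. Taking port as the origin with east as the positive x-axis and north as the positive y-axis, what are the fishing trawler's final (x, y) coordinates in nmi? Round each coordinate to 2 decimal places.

(8.12, -14.30)

Leg 1 (S45°E, 11.9 nmi): east 11.9 sin 135° = 8.41, north 11.9 cos 135° = -8.41
Leg 2 (N67°E, 2.6 nmi): east 2.6 sin 67° = 2.39, north 2.6 cos 67° = 1.02
Leg 3 (048°, 7.8 nmi): east 7.8 sin 48° = 5.80, north 7.8 cos 48° = 5.22
Leg 4 (S35°W, 14.8 nmi): east 14.8 sin 215° = -8.49, north 14.8 cos 215° = -12.12
Summing: 8.12 nmi east, -14.30 nmi north → (8.12, -14.30).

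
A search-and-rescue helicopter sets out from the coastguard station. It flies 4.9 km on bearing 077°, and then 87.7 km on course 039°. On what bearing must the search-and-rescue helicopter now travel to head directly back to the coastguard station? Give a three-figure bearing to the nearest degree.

Leg 1 (077°, 4.9 km): east 4.9 sin 77° = 4.77, north 4.9 cos 77° = 1.10
Leg 2 (039°, 87.7 km): east 87.7 sin 39° = 55.19, north 87.7 cos 39° = 68.16
Net displacement: 59.97 east, 69.26 north. Direction back to start is (-59.97, -69.26): bearing = atan2(-59.97, -69.26) mod 360° = 220.89° ≈ 221°.

221°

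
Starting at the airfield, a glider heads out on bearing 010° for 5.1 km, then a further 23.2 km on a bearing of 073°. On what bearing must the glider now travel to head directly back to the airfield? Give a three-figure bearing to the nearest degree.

243°

Leg 1 (010°, 5.1 km): east 5.1 sin 10° = 0.89, north 5.1 cos 10° = 5.02
Leg 2 (073°, 23.2 km): east 23.2 sin 73° = 22.19, north 23.2 cos 73° = 6.78
Net displacement: 23.07 east, 11.81 north. Direction back to start is (-23.07, -11.81): bearing = atan2(-23.07, -11.81) mod 360° = 242.90° ≈ 243°.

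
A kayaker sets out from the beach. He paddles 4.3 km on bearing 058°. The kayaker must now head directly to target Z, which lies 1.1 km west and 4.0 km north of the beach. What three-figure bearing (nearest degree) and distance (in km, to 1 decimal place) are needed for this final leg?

290°, 5.0 km

Leg 1 (058°, 4.3 km): east 4.3 sin 58° = 3.65, north 4.3 cos 58° = 2.28
Current position: (3.65, 2.28). Target: (-1.1, 4.0). Remaining: Δeast = -4.75, Δnorth = 1.72.
Bearing = atan2(-4.75, 1.72) mod 360° = 289.93°; distance = √((-4.75)² + (1.72)²) = 5.049 km.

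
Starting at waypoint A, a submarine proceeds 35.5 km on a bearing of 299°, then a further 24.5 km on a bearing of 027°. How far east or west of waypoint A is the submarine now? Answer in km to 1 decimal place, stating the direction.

19.9 km west

Leg 1 (299°, 35.5 km): east 35.5 sin 299° = -31.05, north 35.5 cos 299° = 17.21
Leg 2 (027°, 24.5 km): east 24.5 sin 27° = 11.12, north 24.5 cos 27° = 21.83
Net east component: -19.93 km.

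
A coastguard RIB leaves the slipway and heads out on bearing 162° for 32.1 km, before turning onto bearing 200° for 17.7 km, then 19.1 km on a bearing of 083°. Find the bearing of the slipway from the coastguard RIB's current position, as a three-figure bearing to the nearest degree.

333°

Leg 1 (162°, 32.1 km): east 32.1 sin 162° = 9.92, north 32.1 cos 162° = -30.53
Leg 2 (200°, 17.7 km): east 17.7 sin 200° = -6.05, north 17.7 cos 200° = -16.63
Leg 3 (083°, 19.1 km): east 19.1 sin 83° = 18.96, north 19.1 cos 83° = 2.33
Net displacement: 22.82 east, -44.83 north. Direction back to start is (-22.82, 44.83): bearing = atan2(-22.82, 44.83) mod 360° = 333.02° ≈ 333°.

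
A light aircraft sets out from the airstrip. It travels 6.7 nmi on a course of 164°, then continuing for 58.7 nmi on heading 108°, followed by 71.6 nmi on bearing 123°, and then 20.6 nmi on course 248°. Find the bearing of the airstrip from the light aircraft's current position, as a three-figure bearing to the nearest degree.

Leg 1 (164°, 6.7 nmi): east 6.7 sin 164° = 1.85, north 6.7 cos 164° = -6.44
Leg 2 (108°, 58.7 nmi): east 58.7 sin 108° = 55.83, north 58.7 cos 108° = -18.14
Leg 3 (123°, 71.6 nmi): east 71.6 sin 123° = 60.05, north 71.6 cos 123° = -39.00
Leg 4 (248°, 20.6 nmi): east 20.6 sin 248° = -19.10, north 20.6 cos 248° = -7.72
Net displacement: 98.62 east, -71.29 north. Direction back to start is (-98.62, 71.29): bearing = atan2(-98.62, 71.29) mod 360° = 305.86° ≈ 306°.

306°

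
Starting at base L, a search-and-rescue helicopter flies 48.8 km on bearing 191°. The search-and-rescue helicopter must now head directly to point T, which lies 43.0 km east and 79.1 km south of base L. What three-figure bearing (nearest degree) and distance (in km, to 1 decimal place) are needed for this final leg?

Leg 1 (191°, 48.8 km): east 48.8 sin 191° = -9.31, north 48.8 cos 191° = -47.90
Current position: (-9.31, -47.90). Target: (43.0, -79.1). Remaining: Δeast = 52.31, Δnorth = -31.20.
Bearing = atan2(52.31, -31.20) mod 360° = 120.81°; distance = √((52.31)² + (-31.20)²) = 60.907 km.

121°, 60.9 km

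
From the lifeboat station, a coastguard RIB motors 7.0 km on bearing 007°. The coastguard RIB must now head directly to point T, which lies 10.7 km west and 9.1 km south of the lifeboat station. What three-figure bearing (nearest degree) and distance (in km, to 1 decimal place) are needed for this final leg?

216°, 19.8 km

Leg 1 (007°, 7.0 km): east 7.0 sin 7° = 0.85, north 7.0 cos 7° = 6.95
Current position: (0.85, 6.95). Target: (-10.7, -9.1). Remaining: Δeast = -11.55, Δnorth = -16.05.
Bearing = atan2(-11.55, -16.05) mod 360° = 215.75°; distance = √((-11.55)² + (-16.05)²) = 19.774 km.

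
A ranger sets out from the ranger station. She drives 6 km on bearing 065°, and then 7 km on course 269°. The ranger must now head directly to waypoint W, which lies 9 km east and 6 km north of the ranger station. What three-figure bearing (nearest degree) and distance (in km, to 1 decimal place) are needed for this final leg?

Leg 1 (065°, 6 km): east 6 sin 65° = 5.44, north 6 cos 65° = 2.54
Leg 2 (269°, 7 km): east 7 sin 269° = -7.00, north 7 cos 269° = -0.12
Current position: (-1.56, 2.41). Target: (9, 6). Remaining: Δeast = 10.56, Δnorth = 3.59.
Bearing = atan2(10.56, 3.59) mod 360° = 71.24°; distance = √((10.56)² + (3.59)²) = 11.153 km.

071°, 11.2 km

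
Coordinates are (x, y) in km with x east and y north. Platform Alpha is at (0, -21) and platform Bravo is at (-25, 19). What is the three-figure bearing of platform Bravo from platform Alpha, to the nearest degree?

Δeast = -25 − 0 = -25.00; Δnorth = 19 − -21 = 40.00.
Bearing = atan2(Δeast, Δnorth) mod 360° = 327.99° ≈ 328°.

328°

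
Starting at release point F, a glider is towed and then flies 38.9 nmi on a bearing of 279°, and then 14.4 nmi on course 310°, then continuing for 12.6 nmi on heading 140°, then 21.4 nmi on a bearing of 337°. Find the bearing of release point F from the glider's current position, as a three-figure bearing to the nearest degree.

Leg 1 (279°, 38.9 nmi): east 38.9 sin 279° = -38.42, north 38.9 cos 279° = 6.09
Leg 2 (310°, 14.4 nmi): east 14.4 sin 310° = -11.03, north 14.4 cos 310° = 9.26
Leg 3 (140°, 12.6 nmi): east 12.6 sin 140° = 8.10, north 12.6 cos 140° = -9.65
Leg 4 (337°, 21.4 nmi): east 21.4 sin 337° = -8.36, north 21.4 cos 337° = 19.70
Net displacement: -49.71 east, 25.39 north. Direction back to start is (49.71, -25.39): bearing = atan2(49.71, -25.39) mod 360° = 117.05° ≈ 117°.

117°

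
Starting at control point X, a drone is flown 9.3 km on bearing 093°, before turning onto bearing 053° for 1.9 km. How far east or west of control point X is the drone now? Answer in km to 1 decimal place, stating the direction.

10.8 km east

Leg 1 (093°, 9.3 km): east 9.3 sin 93° = 9.29, north 9.3 cos 93° = -0.49
Leg 2 (053°, 1.9 km): east 1.9 sin 53° = 1.52, north 1.9 cos 53° = 1.14
Net east component: 10.80 km.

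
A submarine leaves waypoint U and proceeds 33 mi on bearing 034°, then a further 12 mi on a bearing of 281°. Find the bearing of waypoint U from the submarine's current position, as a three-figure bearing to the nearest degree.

193°

Leg 1 (034°, 33 mi): east 33 sin 34° = 18.45, north 33 cos 34° = 27.36
Leg 2 (281°, 12 mi): east 12 sin 281° = -11.78, north 12 cos 281° = 2.29
Net displacement: 6.67 east, 29.65 north. Direction back to start is (-6.67, -29.65): bearing = atan2(-6.67, -29.65) mod 360° = 192.69° ≈ 193°.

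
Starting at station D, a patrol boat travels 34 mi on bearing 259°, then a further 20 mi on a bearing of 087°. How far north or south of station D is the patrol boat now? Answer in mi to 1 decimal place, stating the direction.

5.4 mi south

Leg 1 (259°, 34 mi): east 34 sin 259° = -33.38, north 34 cos 259° = -6.49
Leg 2 (087°, 20 mi): east 20 sin 87° = 19.97, north 20 cos 87° = 1.05
Net north component: -5.44 mi.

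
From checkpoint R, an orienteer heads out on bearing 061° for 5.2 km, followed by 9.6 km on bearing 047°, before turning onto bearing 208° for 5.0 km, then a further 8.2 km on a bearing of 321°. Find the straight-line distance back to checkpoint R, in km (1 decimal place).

11.8 km

Leg 1 (061°, 5.2 km): east 5.2 sin 61° = 4.55, north 5.2 cos 61° = 2.52
Leg 2 (047°, 9.6 km): east 9.6 sin 47° = 7.02, north 9.6 cos 47° = 6.55
Leg 3 (208°, 5.0 km): east 5.0 sin 208° = -2.35, north 5.0 cos 208° = -4.41
Leg 4 (321°, 8.2 km): east 8.2 sin 321° = -5.16, north 8.2 cos 321° = 6.37
Net: 4.06 east, 11.03 north. Distance = √((4.06)² + (11.03)²) = 11.750 km.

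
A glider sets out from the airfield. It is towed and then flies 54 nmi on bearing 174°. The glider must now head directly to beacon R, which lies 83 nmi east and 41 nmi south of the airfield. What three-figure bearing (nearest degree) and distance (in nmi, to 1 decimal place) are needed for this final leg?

081°, 78.4 nmi

Leg 1 (174°, 54 nmi): east 54 sin 174° = 5.64, north 54 cos 174° = -53.70
Current position: (5.64, -53.70). Target: (83, -41). Remaining: Δeast = 77.36, Δnorth = 12.70.
Bearing = atan2(77.36, 12.70) mod 360° = 80.67°; distance = √((77.36)² + (12.70)²) = 78.392 nmi.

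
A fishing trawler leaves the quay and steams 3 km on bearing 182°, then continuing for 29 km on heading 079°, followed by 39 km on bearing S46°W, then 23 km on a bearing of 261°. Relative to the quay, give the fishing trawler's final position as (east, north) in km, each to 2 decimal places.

(-22.41, -28.15)

Leg 1 (182°, 3 km): east 3 sin 182° = -0.10, north 3 cos 182° = -3.00
Leg 2 (079°, 29 km): east 29 sin 79° = 28.47, north 29 cos 79° = 5.53
Leg 3 (S46°W, 39 km): east 39 sin 226° = -28.05, north 39 cos 226° = -27.09
Leg 4 (261°, 23 km): east 23 sin 261° = -22.72, north 23 cos 261° = -3.60
Summing: -22.41 km east, -28.15 km north → (-22.41, -28.15).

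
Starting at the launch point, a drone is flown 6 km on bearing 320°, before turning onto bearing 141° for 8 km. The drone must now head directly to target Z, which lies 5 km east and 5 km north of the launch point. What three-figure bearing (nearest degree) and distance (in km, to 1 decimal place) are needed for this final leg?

030°, 7.6 km

Leg 1 (320°, 6 km): east 6 sin 320° = -3.86, north 6 cos 320° = 4.60
Leg 2 (141°, 8 km): east 8 sin 141° = 5.03, north 8 cos 141° = -6.22
Current position: (1.18, -1.62). Target: (5, 5). Remaining: Δeast = 3.82, Δnorth = 6.62.
Bearing = atan2(3.82, 6.62) mod 360° = 30.00°; distance = √((3.82)² + (6.62)²) = 7.645 km.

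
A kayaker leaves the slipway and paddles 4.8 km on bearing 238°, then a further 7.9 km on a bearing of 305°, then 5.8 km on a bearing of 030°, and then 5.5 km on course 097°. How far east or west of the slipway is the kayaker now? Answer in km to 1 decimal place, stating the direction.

2.2 km west

Leg 1 (238°, 4.8 km): east 4.8 sin 238° = -4.07, north 4.8 cos 238° = -2.54
Leg 2 (305°, 7.9 km): east 7.9 sin 305° = -6.47, north 7.9 cos 305° = 4.53
Leg 3 (030°, 5.8 km): east 5.8 sin 30° = 2.90, north 5.8 cos 30° = 5.02
Leg 4 (097°, 5.5 km): east 5.5 sin 97° = 5.46, north 5.5 cos 97° = -0.67
Net east component: -2.18 km.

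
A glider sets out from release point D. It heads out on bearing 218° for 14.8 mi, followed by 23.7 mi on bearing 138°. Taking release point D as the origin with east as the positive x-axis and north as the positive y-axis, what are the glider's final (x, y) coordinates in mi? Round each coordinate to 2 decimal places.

(6.75, -29.28)

Leg 1 (218°, 14.8 mi): east 14.8 sin 218° = -9.11, north 14.8 cos 218° = -11.66
Leg 2 (138°, 23.7 mi): east 23.7 sin 138° = 15.86, north 23.7 cos 138° = -17.61
Summing: 6.75 mi east, -29.28 mi north → (6.75, -29.28).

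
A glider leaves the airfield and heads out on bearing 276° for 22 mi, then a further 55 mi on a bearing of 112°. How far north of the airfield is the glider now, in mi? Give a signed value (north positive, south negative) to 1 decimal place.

-18.3 mi

Leg 1 (276°, 22 mi): east 22 sin 276° = -21.88, north 22 cos 276° = 2.30
Leg 2 (112°, 55 mi): east 55 sin 112° = 51.00, north 55 cos 112° = -20.60
Net north component: -18.30 mi.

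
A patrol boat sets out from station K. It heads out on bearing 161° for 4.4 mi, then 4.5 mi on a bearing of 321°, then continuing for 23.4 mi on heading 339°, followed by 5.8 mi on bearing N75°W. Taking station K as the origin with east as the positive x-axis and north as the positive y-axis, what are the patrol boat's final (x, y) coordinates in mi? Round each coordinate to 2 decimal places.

Leg 1 (161°, 4.4 mi): east 4.4 sin 161° = 1.43, north 4.4 cos 161° = -4.16
Leg 2 (321°, 4.5 mi): east 4.5 sin 321° = -2.83, north 4.5 cos 321° = 3.50
Leg 3 (339°, 23.4 mi): east 23.4 sin 339° = -8.39, north 23.4 cos 339° = 21.85
Leg 4 (N75°W, 5.8 mi): east 5.8 sin 285° = -5.60, north 5.8 cos 285° = 1.50
Summing: -15.39 mi east, 22.68 mi north → (-15.39, 22.68).

(-15.39, 22.68)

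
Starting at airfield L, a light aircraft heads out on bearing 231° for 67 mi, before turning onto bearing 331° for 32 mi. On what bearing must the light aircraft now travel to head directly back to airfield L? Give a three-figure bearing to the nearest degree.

Leg 1 (231°, 67 mi): east 67 sin 231° = -52.07, north 67 cos 231° = -42.16
Leg 2 (331°, 32 mi): east 32 sin 331° = -15.51, north 32 cos 331° = 27.99
Net displacement: -67.58 east, -14.18 north. Direction back to start is (67.58, 14.18): bearing = atan2(67.58, 14.18) mod 360° = 78.15° ≈ 078°.

078°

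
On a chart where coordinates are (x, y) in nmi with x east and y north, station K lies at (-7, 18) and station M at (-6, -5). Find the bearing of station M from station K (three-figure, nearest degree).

178°

Δeast = -6 − -7 = 1.00; Δnorth = -5 − 18 = -23.00.
Bearing = atan2(Δeast, Δnorth) mod 360° = 177.51° ≈ 178°.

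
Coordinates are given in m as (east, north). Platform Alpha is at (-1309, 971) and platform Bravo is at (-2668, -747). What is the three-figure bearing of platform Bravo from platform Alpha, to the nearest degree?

Δeast = -2668 − -1309 = -1359.00; Δnorth = -747 − 971 = -1718.00.
Bearing = atan2(Δeast, Δnorth) mod 360° = 218.35° ≈ 218°.

218°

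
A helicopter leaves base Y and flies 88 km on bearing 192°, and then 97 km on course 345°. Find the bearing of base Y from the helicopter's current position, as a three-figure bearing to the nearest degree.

Leg 1 (192°, 88 km): east 88 sin 192° = -18.30, north 88 cos 192° = -86.08
Leg 2 (345°, 97 km): east 97 sin 345° = -25.11, north 97 cos 345° = 93.69
Net displacement: -43.40 east, 7.62 north. Direction back to start is (43.40, -7.62): bearing = atan2(43.40, -7.62) mod 360° = 99.96° ≈ 100°.

100°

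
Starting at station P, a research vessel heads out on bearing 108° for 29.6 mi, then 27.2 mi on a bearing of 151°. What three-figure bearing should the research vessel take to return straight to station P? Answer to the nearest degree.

309°

Leg 1 (108°, 29.6 mi): east 29.6 sin 108° = 28.15, north 29.6 cos 108° = -9.15
Leg 2 (151°, 27.2 mi): east 27.2 sin 151° = 13.19, north 27.2 cos 151° = -23.79
Net displacement: 41.34 east, -32.94 north. Direction back to start is (-41.34, 32.94): bearing = atan2(-41.34, 32.94) mod 360° = 308.55° ≈ 309°.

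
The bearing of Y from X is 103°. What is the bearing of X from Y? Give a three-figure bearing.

Back-bearing = 103° + 180° = 283°.

283°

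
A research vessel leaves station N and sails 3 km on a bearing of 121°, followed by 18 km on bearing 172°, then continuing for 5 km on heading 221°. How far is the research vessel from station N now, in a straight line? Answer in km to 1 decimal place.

Leg 1 (121°, 3 km): east 3 sin 121° = 2.57, north 3 cos 121° = -1.55
Leg 2 (172°, 18 km): east 18 sin 172° = 2.51, north 18 cos 172° = -17.82
Leg 3 (221°, 5 km): east 5 sin 221° = -3.28, north 5 cos 221° = -3.77
Net: 1.80 east, -23.14 north. Distance = √((1.80)² + (-23.14)²) = 23.213 km.

23.2 km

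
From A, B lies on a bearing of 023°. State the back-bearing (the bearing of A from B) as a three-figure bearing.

Back-bearing = 023° + 180° = 203°.

203°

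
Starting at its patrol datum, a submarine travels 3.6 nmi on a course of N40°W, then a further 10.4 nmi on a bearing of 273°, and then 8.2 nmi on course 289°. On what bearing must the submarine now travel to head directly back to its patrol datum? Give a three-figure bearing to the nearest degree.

106°

Leg 1 (N40°W, 3.6 nmi): east 3.6 sin 320° = -2.31, north 3.6 cos 320° = 2.76
Leg 2 (273°, 10.4 nmi): east 10.4 sin 273° = -10.39, north 10.4 cos 273° = 0.54
Leg 3 (289°, 8.2 nmi): east 8.2 sin 289° = -7.75, north 8.2 cos 289° = 2.67
Net displacement: -20.45 east, 5.97 north. Direction back to start is (20.45, -5.97): bearing = atan2(20.45, -5.97) mod 360° = 106.28° ≈ 106°.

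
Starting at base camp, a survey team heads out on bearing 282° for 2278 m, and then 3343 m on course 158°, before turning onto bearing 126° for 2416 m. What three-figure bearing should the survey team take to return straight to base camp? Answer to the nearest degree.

346°

Leg 1 (282°, 2278 m): east 2278 sin 282° = -2228.22, north 2278 cos 282° = 473.62
Leg 2 (158°, 3343 m): east 3343 sin 158° = 1252.31, north 3343 cos 158° = -3099.58
Leg 3 (126°, 2416 m): east 2416 sin 126° = 1954.59, north 2416 cos 126° = -1420.09
Net displacement: 978.67 east, -4046.04 north. Direction back to start is (-978.67, 4046.04): bearing = atan2(-978.67, 4046.04) mod 360° = 346.40° ≈ 346°.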